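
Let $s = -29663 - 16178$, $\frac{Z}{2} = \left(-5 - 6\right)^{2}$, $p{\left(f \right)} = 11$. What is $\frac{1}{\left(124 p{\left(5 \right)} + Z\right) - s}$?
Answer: $\frac{1}{47447} \approx 2.1076 \cdot 10^{-5}$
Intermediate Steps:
$Z = 242$ ($Z = 2 \left(-5 - 6\right)^{2} = 2 \left(-11\right)^{2} = 2 \cdot 121 = 242$)
$s = -45841$
$\frac{1}{\left(124 p{\left(5 \right)} + Z\right) - s} = \frac{1}{\left(124 \cdot 11 + 242\right) - -45841} = \frac{1}{\left(1364 + 242\right) + 45841} = \frac{1}{1606 + 45841} = \frac{1}{47447}$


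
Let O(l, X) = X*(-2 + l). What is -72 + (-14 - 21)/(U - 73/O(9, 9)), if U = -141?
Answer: -642627/8956 ≈ -71.754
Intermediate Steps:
-72 + (-14 - 21)/(U - 73/O(9, 9)) = -72 + (-14 - 21)/(-141 - 73*1/(9*(-2 + 9))) = -72 - 35/(-141 - 73/(9*7)) = -72 - 35/(-141 - 73/63) = -72 - 35/(-8956/63) = -72 - 35*(-63/8956) = -72 + 2205/8956 = -642627/8956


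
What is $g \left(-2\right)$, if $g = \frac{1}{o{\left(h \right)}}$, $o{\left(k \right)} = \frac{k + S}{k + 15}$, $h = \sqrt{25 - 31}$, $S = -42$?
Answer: $\frac{208}{295} + \frac{19 i \sqrt{6}}{295} \approx 0.70508 + 0.15776 i$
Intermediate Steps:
$h = i \sqrt{6}$ ($h = \sqrt{-6} = i \sqrt{6} \approx 2.4495 i$)
$o{\left(k \right)} = \frac{-42 + k}{15 + k}$ ($o{\left(k \right)} = \frac{k - 42}{k + 15} = \frac{-42 + k}{15 + k}$)
$g = \frac{15 + i \sqrt{6}}{-42 + i \sqrt{6}}$ ($g = \frac{1}{\frac{1}{15 + i \sqrt{6}} \left(-42 + i \sqrt{6}\right)} = \frac{15 + i \sqrt{6}}{-42 + i \sqrt{6}} \approx -0.35254 - 0.078882 i$)
$g \left(-2\right) = \frac{\sqrt{6} - 15 i}{\sqrt{6} + 42 i} \left(-2\right) = - \frac{2 \left(\sqrt{6} - 15 i\right)}{\sqrt{6} + 42 i}$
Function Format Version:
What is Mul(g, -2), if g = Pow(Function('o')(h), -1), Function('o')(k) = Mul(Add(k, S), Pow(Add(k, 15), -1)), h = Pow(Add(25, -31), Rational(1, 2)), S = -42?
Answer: Add(Rational(208, 295), Mul(Rational(19, 295), I, Pow(6, Rational(1, 2)))) ≈ Add(0.70508, Mul(0.15776, I))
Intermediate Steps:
h = Mul(I, Pow(6, Rational(1, 2))) (h = Pow(-6, Rational(1, 2)) = Mul(I, Pow(6, Rational(1, 2))) ≈ Mul(2.4495, I))
Function('o')(k) = Mul(Pow(Add(15, k), -1), Add(-42, k)) (Function('o')(k) = Mul(Add(k, -42), Pow(Add(k, 15), -1)) = Mul(Add(-42, k), Pow(Add(15, k), -1)) = Mul(Pow(Add(15, k), -1), Add(-42, k)))
g = Mul(Pow(Add(-42, Mul(I, Pow(6, Rational(1, 2)))), -1), Add(15, Mul(I, Pow(6, Rational(1, 2))))) (g = Pow(Mul(Pow(Add(15, Mul(I, Pow(6, Rational(1, 2)))), -1), Add(-42, Mul(I, Pow(6, Rational(1, 2))))), -1) = Mul(Pow(Add(-42, Mul(I, Pow(6, Rational(1, 2)))), -1), Add(15, Mul(I, Pow(6, Rational(1, 2))))) ≈ Add(-0.35254, Mul(-0.078882, I)))
Mul(g, -2) = Mul(Mul(Pow(Add(Pow(6, Rational(1, 2)), Mul(42, I)), -1), Add(Pow(6, Rational(1, 2)), Mul(-15, I))), -2) = Mul(-2, Pow(Add(Pow(6, Rational(1, 2)), Mul(42, I)), -1), Add(Pow(6, Rational(1, 2)), Mul(-15, I)))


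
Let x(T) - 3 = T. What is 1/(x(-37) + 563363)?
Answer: 1/563329 ≈ 1.7752e-6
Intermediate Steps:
x(T) = 3 + T
1/(x(-37) + 563363) = 1/((3 - 37) + 563363) = 1/(-34 + 563363) = 1/563329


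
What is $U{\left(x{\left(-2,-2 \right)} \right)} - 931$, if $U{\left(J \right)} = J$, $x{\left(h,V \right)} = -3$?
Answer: $-934$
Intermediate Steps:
$U{\left(x{\left(-2,-2 \right)} \right)} - 931 = -3 - 931 = -934$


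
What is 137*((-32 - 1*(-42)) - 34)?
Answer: -3288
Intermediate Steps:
137*((-32 - 1*(-42)) - 34) = 137*((-32 + 42) - 34) = 137*(10 - 34) = 137*(-24) = -3288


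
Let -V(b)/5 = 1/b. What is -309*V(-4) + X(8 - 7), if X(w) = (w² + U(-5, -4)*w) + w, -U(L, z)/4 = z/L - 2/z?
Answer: -7789/20 ≈ -389.45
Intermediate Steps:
V(b) = -5/b
U(L, z) = 8/z - 4*z/L (U(L, z) = -4*(z/L - 2/z) = -4*(-2/z + z/L) = 8/z - 4*z/L)
X(w) = w² - 21*w/5 (X(w) = (w² + (8/(-4) - 4*(-4)/(-5))*w) + w = (w² + (8*(-¼) - 4*(-4)*(-⅕))*w) + w = (w² + (-2 - 16/5)*w) + w = (w² - 26*w/5) + w = w² - 21*w/5)
-309*V(-4) + X(8 - 7) = -(-1545)/(-4) + (8 - 7)*(-21 + 5*(8 - 7))/5 = -(-1545)*(-1)/4 + (⅕)*1*(-21 + 5*1) = -309*5/4 + (⅕)*1*(-21 + 5) = -1545/4 + (⅕)*1*(-16) = -1545/4 - 16/5 = -7789/20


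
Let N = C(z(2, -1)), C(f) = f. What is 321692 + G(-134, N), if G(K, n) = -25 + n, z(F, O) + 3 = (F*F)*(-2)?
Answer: 321656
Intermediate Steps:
z(F, O) = -3 - 2*F**2 (z(F, O) = -3 + (F*F)*(-2) = -3 + F**2*(-2) = -3 - 2*F**2)
N = -11 (N = -3 - 2*2**2 = -3 - 2*4 = -3 - 8 = -11)
321692 + G(-134, N) = 321692 + (-25 - 11) = 321692 - 36 = 321656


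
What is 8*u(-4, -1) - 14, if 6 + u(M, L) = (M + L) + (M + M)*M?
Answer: 154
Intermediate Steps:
u(M, L) = -6 + L + M + 2*M² (u(M, L) = -6 + ((M + L) + (M + M)*M) = -6 + ((L + M) + (2*M)*M) = -6 + ((L + M) + 2*M²) = -6 + (L + M + 2*M²) = -6 + L + M + 2*M²)
8*u(-4, -1) - 14 = 8*(-6 - 1 - 4 + 2*(-4)²) - 14 = 8*(-6 - 1 - 4 + 2*16) - 14 = 8*(-6 - 1 - 4 + 32) - 14 = 8*21 - 14 = 168 - 14 = 154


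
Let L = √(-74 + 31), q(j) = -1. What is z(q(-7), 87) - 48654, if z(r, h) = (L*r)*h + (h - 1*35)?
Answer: -48602 - 87*I*√43 ≈ -48602.0 - 570.5*I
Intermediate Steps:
L = I*√43 (L = √(-43) = I*√43 ≈ 6.5574*I)
z(r, h) = -35 + h + I*h*r*√43 (z(r, h) = ((I*√43)*r)*h + (h - 1*35) = (I*r*√43)*h + (h - 35) = I*h*r*√43 + (-35 + h) = -35 + h + I*h*r*√43)
z(q(-7), 87) - 48654 = (-35 + 87 + I*87*(-1)*√43) - 48654 = (-35 + 87 - 87*I*√43) - 48654 = (52 - 87*I*√43) - 48654 = -48602 - 87*I*√43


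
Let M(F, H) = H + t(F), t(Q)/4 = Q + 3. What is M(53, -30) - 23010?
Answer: -22816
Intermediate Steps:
t(Q) = 12 + 4*Q (t(Q) = 4*(Q + 3) = 4*(3 + Q) = 12 + 4*Q)
M(F, H) = 12 + H + 4*F (M(F, H) = H + (12 + 4*F) = 12 + H + 4*F)
M(53, -30) - 23010 = (12 - 30 + 4*53) - 23010 = (12 - 30 + 212) - 23010 = 194 - 23010 = -22816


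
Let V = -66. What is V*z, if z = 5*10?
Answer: -3300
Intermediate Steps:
z = 50
V*z = -66*50 = -3300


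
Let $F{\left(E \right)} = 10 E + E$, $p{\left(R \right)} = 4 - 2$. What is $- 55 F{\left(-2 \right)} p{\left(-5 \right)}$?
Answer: $2420$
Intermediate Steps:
$p{\left(R \right)} = 2$
$F{\left(E \right)} = 11 E$
$- 55 F{\left(-2 \right)} p{\left(-5 \right)} = - 55 \cdot 11 \left(-2\right) 2 = \left(-55\right) \left(-22\right) 2 = 1210 \cdot 2 = 2420$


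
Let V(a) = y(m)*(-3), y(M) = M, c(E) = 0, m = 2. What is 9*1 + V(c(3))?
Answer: 3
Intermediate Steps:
V(a) = -6 (V(a) = 2*(-3) = -6)
9*1 + V(c(3)) = 9*1 - 6 = 9 - 6 = 3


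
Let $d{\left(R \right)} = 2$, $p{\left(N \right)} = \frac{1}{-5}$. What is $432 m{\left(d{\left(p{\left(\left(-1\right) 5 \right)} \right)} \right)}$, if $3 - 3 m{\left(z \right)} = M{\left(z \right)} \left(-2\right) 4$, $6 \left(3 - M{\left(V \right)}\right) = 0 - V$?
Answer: $4272$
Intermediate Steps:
$M{\left(V \right)} = 3 + \frac{V}{6}$ ($M{\left(V \right)} = 3 - \frac{0 - V}{6} = 3 - \frac{\left(-1\right) V}{6} = 3 + \frac{V}{6}$)
$p{\left(N \right)} = - \frac{1}{5}$
$m{\left(z \right)} = 9 + \frac{4 z}{9}$ ($m{\left(z \right)} = 1 - \frac{\left(3 + \frac{z}{6}\right) \left(-2\right) 4}{3} = 1 - \frac{\left(-6 - \frac{z}{3}\right) 4}{3} = 1 - \frac{-24 - \frac{4 z}{3}}{3} = 1 + \left(8 + \frac{4 z}{9}\right) = 9 + \frac{4 z}{9}$)
$432 m{\left(d{\left(p{\left(\left(-1\right) 5 \right)} \right)} \right)} = 432 \left(9 + \frac{4}{9} \cdot 2\right) = 432 \left(9 + \frac{8}{9}\right) = 432 \cdot \frac{89}{9} = 4272$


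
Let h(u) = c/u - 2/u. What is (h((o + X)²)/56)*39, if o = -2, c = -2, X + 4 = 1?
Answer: -39/350 ≈ -0.11143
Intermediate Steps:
X = -3 (X = -4 + 1 = -3)
h(u) = -4/u (h(u) = -2/u - 2/u = -4/u)
(h((o + X)²)/56)*39 = (-4/(-2 - 3)²/56)*39 = (-4/((-5)²)*(1/56))*39 = (-4/25*(1/56))*39 = (-4*1/25*(1/56))*39 = -4/25*1/56*39 = -1/350*39 = -39/350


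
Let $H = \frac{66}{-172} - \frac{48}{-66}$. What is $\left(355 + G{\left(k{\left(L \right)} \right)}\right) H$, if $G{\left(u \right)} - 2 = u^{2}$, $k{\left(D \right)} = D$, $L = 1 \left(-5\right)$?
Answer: $\frac{62075}{473} \approx 131.24$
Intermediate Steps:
$L = -5$
$H = \frac{325}{946}$ ($H = 66 \left(- \frac{1}{172}\right) - - \frac{8}{11} = - \frac{33}{86} + \frac{8}{11} = \frac{325}{946} \approx 0.34355$)
$G{\left(u \right)} = 2 + u^{2}$
$\left(355 + G{\left(k{\left(L \right)} \right)}\right) H = \left(355 + \left(2 + \left(-5\right)^{2}\right)\right) \frac{325}{946} = \left(355 + \left(2 + 25\right)\right) \frac{325}{946} = \left(355 + 27\right) \frac{325}{946} = 382 \cdot \frac{325}{946} = \frac{62075}{473}$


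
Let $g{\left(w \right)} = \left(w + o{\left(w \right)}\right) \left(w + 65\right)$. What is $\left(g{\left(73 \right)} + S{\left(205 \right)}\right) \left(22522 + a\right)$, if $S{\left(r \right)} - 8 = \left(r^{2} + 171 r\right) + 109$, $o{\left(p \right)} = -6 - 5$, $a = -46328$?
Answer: $-2041435918$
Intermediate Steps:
$o{\left(p \right)} = -11$
$S{\left(r \right)} = 117 + r^{2} + 171 r$ ($S{\left(r \right)} = 8 + \left(\left(r^{2} + 171 r\right) + 109\right) = 8 + \left(109 + r^{2} + 171 r\right) = 117 + r^{2} + 171 r$)
$g{\left(w \right)} = \left(-11 + w\right) \left(65 + w\right)$ ($g{\left(w \right)} = \left(w - 11\right) \left(w + 65\right) = \left(-11 + w\right) \left(65 + w\right)$)
$\left(g{\left(73 \right)} + S{\left(205 \right)}\right) \left(22522 + a\right) = \left(\left(-715 + 73^{2} + 54 \cdot 73\right) + \left(117 + 205^{2} + 171 \cdot 205\right)\right) \left(22522 - 46328\right) = \left(\left(-715 + 5329 + 3942\right) + \left(117 + 42025 + 35055\right)\right) \left(-23806\right) = \left(8556 + 77197\right) \left(-23806\right) = 85753 \left(-23806\right) = -2041435918$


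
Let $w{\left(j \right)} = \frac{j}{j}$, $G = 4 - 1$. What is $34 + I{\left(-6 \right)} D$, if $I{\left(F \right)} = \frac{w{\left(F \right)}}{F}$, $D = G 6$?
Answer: $31$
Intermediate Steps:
$G = 3$ ($G = 4 - 1 = 3$)
$D = 18$ ($D = 3 \cdot 6 = 18$)
$w{\left(j \right)} = 1$
$I{\left(F \right)} = \frac{1}{F}$ ($I{\left(F \right)} = 1 \frac{1}{F} = \frac{1}{F}$)
$34 + I{\left(-6 \right)} D = 34 + \frac{1}{-6} \cdot 18 = 34 - 3 = 31$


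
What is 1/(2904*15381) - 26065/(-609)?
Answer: 388076780723/9067284072 ≈ 42.800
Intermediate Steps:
1/(2904*15381) - 26065/(-609) = (1/2904)*(1/15381) - 26065*(-1/609) = 1/44666424 + 26065/609 = 388076780723/9067284072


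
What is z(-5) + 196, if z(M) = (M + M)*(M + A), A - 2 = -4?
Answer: 266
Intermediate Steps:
A = -2 (A = 2 - 4 = -2)
z(M) = 2*M*(-2 + M) (z(M) = (M + M)*(M - 2) = (2*M)*(-2 + M) = 2*M*(-2 + M))
z(-5) + 196 = 2*(-5)*(-2 - 5) + 196 = 2*(-5)*(-7) + 196 = 70 + 196 = 266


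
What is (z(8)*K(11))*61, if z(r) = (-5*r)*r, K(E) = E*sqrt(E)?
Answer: -214720*sqrt(11) ≈ -7.1215e+5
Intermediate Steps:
K(E) = E**(3/2)
z(r) = -5*r**2
(z(8)*K(11))*61 = ((-5*8**2)*11**(3/2))*61 = ((-5*64)*(11*sqrt(11)))*61 = -3520*sqrt(11)*61 = -214720*sqrt(11)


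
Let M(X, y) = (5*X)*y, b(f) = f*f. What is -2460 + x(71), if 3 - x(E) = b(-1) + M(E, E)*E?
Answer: -1792013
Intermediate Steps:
b(f) = f²
M(X, y) = 5*X*y
x(E) = 2 - 5*E³ (x(E) = 3 - ((-1)² + (5*E*E)*E) = 3 - (1 + (5*E²)*E) = 3 - (1 + 5*E³) = 3 + (-1 - 5*E³) = 2 - 5*E³)
-2460 + x(71) = -2460 + (2 - 5*71³) = -2460 + (2 - 5*357911) = -2460 + (2 - 1789555) = -2460 - 1789553 = -1792013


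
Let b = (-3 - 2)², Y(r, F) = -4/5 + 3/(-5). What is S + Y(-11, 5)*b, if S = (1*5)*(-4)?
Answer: -55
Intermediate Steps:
Y(r, F) = -7/5 (Y(r, F) = -4*⅕ + 3*(-⅕) = -⅘ - ⅗ = -7/5)
S = -20 (S = 5*(-4) = -20)
b = 25 (b = (-5)² = 25)
S + Y(-11, 5)*b = -20 - 7/5*25 = -20 - 35 = -55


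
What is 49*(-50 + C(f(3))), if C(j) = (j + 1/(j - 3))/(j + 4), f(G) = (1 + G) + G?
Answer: -106379/44 ≈ -2417.7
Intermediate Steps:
f(G) = 1 + 2*G
C(j) = (j + 1/(-3 + j))/(4 + j)
49*(-50 + C(f(3))) = 49*(-50 + (1 + (1 + 2*3)**2 - 3*(1 + 2*3))/(-12 + (1 + 2*3) + (1 + 2*3)**2)) = 49*(-50 + (1 + (1 + 6)**2 - 3*(1 + 6))/(-12 + (1 + 6) + (1 + 6)**2)) = 49*(-50 + (1 + 7**2 - 3*7)/(-12 + 7 + 7**2)) = 49*(-50 + (1 + 49 - 21)/(-12 + 7 + 49)) = 49*(-50 + 29/44) = 49*(-2171/44) = -106379/44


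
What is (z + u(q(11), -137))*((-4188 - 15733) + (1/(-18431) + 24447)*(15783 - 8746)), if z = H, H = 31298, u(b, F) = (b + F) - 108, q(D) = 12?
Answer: 98487947470061865/18431 ≈ 5.3436e+12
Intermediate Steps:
u(b, F) = -108 + F + b (u(b, F) = (F + b) - 108 = -108 + F + b)
z = 31298
(z + u(q(11), -137))*((-4188 - 15733) + (1/(-18431) + 24447)*(15783 - 8746)) = (31298 + (-108 - 137 + 12))*((-4188 - 15733) + (1/(-18431) + 24447)*(15783 - 8746)) = (31298 - 233)*(-19921 + (-1/18431 + 24447)*7037) = 31065*(-19921 + (450582656/18431)*7037) = 31065*(-19921 + 3170750150272/18431) = 31065*(3170382986321/18431) = 98487947470061865/18431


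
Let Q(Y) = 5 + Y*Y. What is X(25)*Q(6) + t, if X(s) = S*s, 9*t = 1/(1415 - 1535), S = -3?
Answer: -3321001/1080 ≈ -3075.0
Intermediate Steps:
Q(Y) = 5 + Y²
t = -1/1080 (t = 1/(9*(1415 - 1535)) = (⅑)/(-120) = (⅑)*(-1/120) = -1/1080 ≈ -0.00092593)
X(s) = -3*s
X(25)*Q(6) + t = (-3*25)*(5 + 6²) - 1/1080 = -75*(5 + 36) - 1/1080 = -75*41 - 1/1080 = -3075 - 1/1080 = -3321001/1080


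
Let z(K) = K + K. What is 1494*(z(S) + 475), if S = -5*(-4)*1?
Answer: 769410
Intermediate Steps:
S = 20 (S = 20*1 = 20)
z(K) = 2*K
1494*(z(S) + 475) = 1494*(2*20 + 475) = 1494*(40 + 475) = 1494*515 = 769410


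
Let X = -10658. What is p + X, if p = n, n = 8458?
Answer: -2200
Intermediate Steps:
p = 8458
p + X = 8458 - 10658 = -2200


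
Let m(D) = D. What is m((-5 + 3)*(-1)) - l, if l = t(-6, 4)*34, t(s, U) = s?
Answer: 206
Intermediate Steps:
l = -204 (l = -6*34 = -204)
m((-5 + 3)*(-1)) - l = (-5 + 3)*(-1) - 1*(-204) = -2*(-1) + 204 = 2 + 204 = 206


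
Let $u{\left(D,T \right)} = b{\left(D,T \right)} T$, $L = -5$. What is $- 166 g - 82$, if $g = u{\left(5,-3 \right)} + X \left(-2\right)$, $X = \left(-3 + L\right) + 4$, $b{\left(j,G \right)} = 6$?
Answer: $1578$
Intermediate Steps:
$u{\left(D,T \right)} = 6 T$
$X = -4$ ($X = \left(-3 - 5\right) + 4 = -8 + 4 = -4$)
$g = -10$ ($g = 6 \left(-3\right) - -8 = -18 + 8 = -10$)
$- 166 g - 82 = \left(-166\right) \left(-10\right) - 82 = 1660 - 82 = 1578$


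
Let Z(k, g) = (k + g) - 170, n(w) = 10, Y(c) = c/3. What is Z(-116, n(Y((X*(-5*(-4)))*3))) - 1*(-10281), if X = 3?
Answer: 10005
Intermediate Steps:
Y(c) = c/3 (Y(c) = c*(⅓) = c/3)
Z(k, g) = -170 + g + k (Z(k, g) = (g + k) - 170 = -170 + g + k)
Z(-116, n(Y((X*(-5*(-4)))*3))) - 1*(-10281) = (-170 + 10 - 116) - 1*(-10281) = -276 + 10281 = 10005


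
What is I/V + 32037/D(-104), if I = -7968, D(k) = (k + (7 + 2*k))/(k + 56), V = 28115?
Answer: 1729285680/343003 ≈ 5041.6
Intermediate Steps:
D(k) = (7 + 3*k)/(56 + k)
I/V + 32037/D(-104) = -7968/28115 + 32037/(((7 + 3*(-104))/(56 - 104))) = -7968*1/28115 + 32037/(((7 - 312)/(-48))) = -7968/28115 + 32037/((-1/48*(-305))) = -7968/28115 + 32037/(305/48) = -7968/28115 + 32037*(48/305) = -7968/28115 + 1537776/305 = 1729285680/343003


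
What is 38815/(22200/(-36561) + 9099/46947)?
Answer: -7402577999845/78839429 ≈ -93894.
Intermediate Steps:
38815/(22200/(-36561) + 9099/46947) = 38815/(22200*(-1/36561) + 9099*(1/46947)) = 38815/(-7400/12187 + 3033/15649) = 38815/(-78839429/190714363) = 38815*(-190714363/78839429) = -7402577999845/78839429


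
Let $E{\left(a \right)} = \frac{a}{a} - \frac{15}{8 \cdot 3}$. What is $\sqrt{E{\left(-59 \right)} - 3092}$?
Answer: $\frac{i \sqrt{49466}}{4} \approx 55.602 i$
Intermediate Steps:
$E{\left(a \right)} = \frac{3}{8}$ ($E{\left(a \right)} = 1 - \frac{15}{24} = 1 - \frac{5}{8} = \frac{3}{8}$)
$\sqrt{E{\left(-59 \right)} - 3092} = \sqrt{\frac{3}{8} - 3092} = \sqrt{- \frac{24733}{8}} = \frac{i \sqrt{49466}}{4}$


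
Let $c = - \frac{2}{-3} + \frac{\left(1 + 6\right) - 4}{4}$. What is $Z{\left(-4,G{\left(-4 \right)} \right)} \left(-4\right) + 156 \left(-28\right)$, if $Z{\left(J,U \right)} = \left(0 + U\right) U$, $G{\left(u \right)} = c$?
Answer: $- \frac{157537}{36} \approx -4376.0$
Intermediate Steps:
$c = \frac{17}{12}$ ($c = \left(-2\right) \left(- \frac{1}{3}\right) + \left(7 - 4\right) \frac{1}{4} = \frac{2}{3} + 3 \cdot \frac{1}{4} = \frac{2}{3} + \frac{3}{4} = \frac{17}{12} \approx 1.4167$)
$G{\left(u \right)} = \frac{17}{12}$
$Z{\left(J,U \right)} = U^{2}$ ($Z{\left(J,U \right)} = U U = U^{2}$)
$Z{\left(-4,G{\left(-4 \right)} \right)} \left(-4\right) + 156 \left(-28\right) = \left(\frac{17}{12}\right)^{2} \left(-4\right) + 156 \left(-28\right) = \frac{289}{144} \left(-4\right) - 4368 = - \frac{289}{36} - 4368 = - \frac{157537}{36}$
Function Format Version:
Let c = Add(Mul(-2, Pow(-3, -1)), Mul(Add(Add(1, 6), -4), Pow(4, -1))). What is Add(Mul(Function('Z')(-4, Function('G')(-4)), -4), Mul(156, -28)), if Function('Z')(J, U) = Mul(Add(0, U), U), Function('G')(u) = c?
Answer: Rational(-157537, 36) ≈ -4376.0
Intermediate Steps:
c = Rational(17, 12) (c = Add(Mul(-2, Rational(-1, 3)), Mul(Add(7, -4), Rational(1, 4))) = Add(Rational(2, 3), Mul(3, Rational(1, 4))) = Add(Rational(2, 3), Rational(3, 4)) = Rational(17, 12) ≈ 1.4167)
Function('G')(u) = Rational(17, 12)
Function('Z')(J, U) = Pow(U, 2) (Function('Z')(J, U) = Mul(U, U) = Pow(U, 2))
Add(Mul(Function('Z')(-4, Function('G')(-4)), -4), Mul(156, -28)) = Add(Mul(Pow(Rational(17, 12), 2), -4), Mul(156, -28)) = Add(Mul(Rational(289, 144), -4), -4368) = Add(Rational(-289, 36), -4368) = Rational(-157537, 36)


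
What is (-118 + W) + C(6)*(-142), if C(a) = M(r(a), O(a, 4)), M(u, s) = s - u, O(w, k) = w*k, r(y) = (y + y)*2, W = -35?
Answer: -153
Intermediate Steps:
r(y) = 4*y (r(y) = (2*y)*2 = 4*y)
O(w, k) = k*w
C(a) = 0 (C(a) = 4*a - 4*a = 0)
(-118 + W) + C(6)*(-142) = (-118 - 35) + 0*(-142) = -153 + 0 = -153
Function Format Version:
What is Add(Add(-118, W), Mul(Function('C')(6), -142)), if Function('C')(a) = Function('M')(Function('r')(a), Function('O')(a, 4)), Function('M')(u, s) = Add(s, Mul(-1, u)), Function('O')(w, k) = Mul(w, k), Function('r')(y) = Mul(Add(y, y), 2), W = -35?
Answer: -153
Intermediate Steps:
Function('r')(y) = Mul(4, y) (Function('r')(y) = Mul(Mul(2, y), 2) = Mul(4, y))
Function('O')(w, k) = Mul(k, w)
Function('C')(a) = 0 (Function('C')(a) = Add(Mul(4, a), Mul(-1, Mul(4, a))) = Add(Mul(4, a), Mul(-4, a)) = 0)
Add(Add(-118, W), Mul(Function('C')(6), -142)) = Add(Add(-118, -35), Mul(0, -142)) = Add(-153, 0) = -153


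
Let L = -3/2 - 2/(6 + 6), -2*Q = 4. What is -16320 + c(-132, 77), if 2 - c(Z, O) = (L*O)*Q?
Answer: -49724/3 ≈ -16575.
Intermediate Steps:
Q = -2 (Q = -½*4 = -2)
L = -5/3 (L = -3*½ - 2/12 = -3/2 - 2*1/12 = -3/2 - ⅙ = -5/3 ≈ -1.6667)
c(Z, O) = 2 - 10*O/3 (c(Z, O) = 2 - (-5*O/3)*(-2) = 2 - 10*O/3)
-16320 + c(-132, 77) = -16320 + (2 - 10/3*77) = -16320 + (2 - 770/3) = -16320 - 764/3 = -49724/3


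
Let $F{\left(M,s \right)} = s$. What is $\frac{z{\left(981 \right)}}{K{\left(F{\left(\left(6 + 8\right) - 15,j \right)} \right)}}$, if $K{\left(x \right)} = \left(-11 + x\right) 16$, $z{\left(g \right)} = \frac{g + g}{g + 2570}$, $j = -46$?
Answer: $- \frac{327}{539752} \approx -0.00060583$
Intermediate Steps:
$z{\left(g \right)} = \frac{2 g}{2570 + g}$
$K{\left(x \right)} = -176 + 16 x$
$\frac{z{\left(981 \right)}}{K{\left(F{\left(\left(6 + 8\right) - 15,j \right)} \right)}} = \frac{2 \cdot 981 \frac{1}{2570 + 981}}{-176 + 16 \left(-46\right)} = \frac{2 \cdot 981 \cdot \frac{1}{3551}}{-176 - 736} = \frac{2 \cdot 981 \cdot \frac{1}{3551}}{-912} = \frac{1962}{3551} \left(- \frac{1}{912}\right) = - \frac{327}{539752}$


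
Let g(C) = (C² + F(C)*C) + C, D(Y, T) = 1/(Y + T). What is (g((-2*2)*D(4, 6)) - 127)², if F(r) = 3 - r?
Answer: 413449/25 ≈ 16538.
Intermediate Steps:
D(Y, T) = 1/(T + Y)
g(C) = C + C² + C*(3 - C) (g(C) = (C² + (3 - C)*C) + C = (C² + C*(3 - C)) + C = C + C² + C*(3 - C))
(g((-2*2)*D(4, 6)) - 127)² = (4*((-2*2)/(6 + 4)) - 127)² = (4*(-4/10) - 127)² = (4*(-4*⅒) - 127)² = (4*(-⅖) - 127)² = (-8/5 - 127)² = (-643/5)² = 413449/25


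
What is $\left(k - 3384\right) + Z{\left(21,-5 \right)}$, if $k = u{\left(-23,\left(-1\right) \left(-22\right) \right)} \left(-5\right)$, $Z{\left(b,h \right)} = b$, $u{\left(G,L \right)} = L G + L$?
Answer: $-943$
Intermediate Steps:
$u{\left(G,L \right)} = L + G L$ ($u{\left(G,L \right)} = G L + L = L + G L$)
$k = 2420$ ($k = \left(-1\right) \left(-22\right) \left(1 - 23\right) \left(-5\right) = 22 \left(-22\right) \left(-5\right) = \left(-484\right) \left(-5\right) = 2420$)
$\left(k - 3384\right) + Z{\left(21,-5 \right)} = \left(2420 - 3384\right) + 21 = -964 + 21 = -943$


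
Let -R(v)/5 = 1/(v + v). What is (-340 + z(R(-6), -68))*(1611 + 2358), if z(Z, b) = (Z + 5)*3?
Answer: -5139855/4 ≈ -1.2850e+6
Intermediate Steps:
R(v) = -5/(2*v) (R(v) = -5/(v + v) = -5*1/(2*v) = -5/(2*v))
z(Z, b) = 15 + 3*Z (z(Z, b) = (5 + Z)*3 = 15 + 3*Z)
(-340 + z(R(-6), -68))*(1611 + 2358) = (-340 + (15 + 3*(-5/2/(-6))))*(1611 + 2358) = (-340 + (15 + 3*(-5/2*(-⅙))))*3969 = (-340 + (15 + 3*(5/12)))*3969 = (-340 + (15 + 5/4))*3969 = (-340 + 65/4)*3969 = -1295/4*3969 = -5139855/4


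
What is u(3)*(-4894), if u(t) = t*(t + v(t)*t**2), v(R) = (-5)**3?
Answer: 16473204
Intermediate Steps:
v(R) = -125
u(t) = t*(t - 125*t**2)
u(3)*(-4894) = (3**2*(1 - 125*3))*(-4894) = (9*(1 - 375))*(-4894) = (9*(-374))*(-4894) = -3366*(-4894) = 16473204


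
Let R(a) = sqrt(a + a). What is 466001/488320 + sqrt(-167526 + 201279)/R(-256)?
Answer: 466001/488320 - I*sqrt(67506)/32 ≈ 0.95429 - 8.1194*I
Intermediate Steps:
R(a) = sqrt(2)*sqrt(a) (R(a) = sqrt(2*a) = sqrt(2)*sqrt(a))
466001/488320 + sqrt(-167526 + 201279)/R(-256) = 466001/488320 + sqrt(-167526 + 201279)/((sqrt(2)*sqrt(-256))) = 466001*(1/488320) + sqrt(33753)/((sqrt(2)*(16*I))) = 466001/488320 + sqrt(33753)/((16*I*sqrt(2))) = 466001/488320 + sqrt(33753)*(-I*sqrt(2)/32) = 466001/488320 - I*sqrt(67506)/32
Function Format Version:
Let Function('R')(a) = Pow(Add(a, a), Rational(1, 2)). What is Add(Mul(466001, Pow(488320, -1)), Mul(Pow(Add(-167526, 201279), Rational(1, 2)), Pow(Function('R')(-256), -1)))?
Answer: Add(Rational(466001, 488320), Mul(Rational(-1, 32), I, Pow(67506, Rational(1, 2)))) ≈ Add(0.95429, Mul(-8.1194, I))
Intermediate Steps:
Function('R')(a) = Mul(Pow(2, Rational(1, 2)), Pow(a, Rational(1, 2))) (Function('R')(a) = Pow(Mul(2, a), Rational(1, 2)) = Mul(Pow(2, Rational(1, 2)), Pow(a, Rational(1, 2))))
Add(Mul(466001, Pow(488320, -1)), Mul(Pow(Add(-167526, 201279), Rational(1, 2)), Pow(Function('R')(-256), -1))) = Add(Mul(466001, Pow(488320, -1)), Mul(Pow(Add(-167526, 201279), Rational(1, 2)), Pow(Mul(Pow(2, Rational(1, 2)), Pow(-256, Rational(1, 2))), -1))) = Add(Mul(466001, Rational(1, 488320)), Mul(Pow(33753, Rational(1, 2)), Pow(Mul(Pow(2, Rational(1, 2)), Mul(16, I)), -1))) = Add(Rational(466001, 488320), Mul(Pow(33753, Rational(1, 2)), Pow(Mul(16, I, Pow(2, Rational(1, 2))), -1))) = Add(Rational(466001, 488320), Mul(Pow(33753, Rational(1, 2)), Mul(Rational(-1, 32), I, Pow(2, Rational(1, 2))))) = Add(Rational(466001, 488320), Mul(Rational(-1, 32), I, Pow(67506, Rational(1, 2))))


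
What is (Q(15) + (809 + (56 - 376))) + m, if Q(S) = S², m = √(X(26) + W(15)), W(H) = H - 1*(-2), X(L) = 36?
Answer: 714 + √53 ≈ 721.28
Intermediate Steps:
W(H) = 2 + H (W(H) = H + 2 = 2 + H)
m = √53 (m = √(36 + (2 + 15)) = √(36 + 17) = √53 ≈ 7.2801)
(Q(15) + (809 + (56 - 376))) + m = (15² + (809 + (56 - 376))) + √53 = (225 + (809 - 320)) + √53 = (225 + 489) + √53 = 714 + √53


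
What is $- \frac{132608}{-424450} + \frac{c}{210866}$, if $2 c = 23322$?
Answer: $\frac{16456014989}{44751036850} \approx 0.36772$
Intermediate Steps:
$c = 11661$ ($c = \frac{1}{2} \cdot 23322 = 11661$)
$- \frac{132608}{-424450} + \frac{c}{210866} = - \frac{132608}{-424450} + \frac{11661}{210866} = \left(-132608\right) \left(- \frac{1}{424450}\right) + 11661 \cdot \frac{1}{210866} = \frac{66304}{212225} + \frac{11661}{210866} = \frac{16456014989}{44751036850}$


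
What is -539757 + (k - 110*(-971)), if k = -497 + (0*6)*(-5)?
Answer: -433444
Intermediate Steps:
k = -497 (k = -497 + 0*(-5) = -497 + 0 = -497)
-539757 + (k - 110*(-971)) = -539757 + (-497 - 110*(-971)) = -539757 + (-497 + 106810) = -539757 + 106313 = -433444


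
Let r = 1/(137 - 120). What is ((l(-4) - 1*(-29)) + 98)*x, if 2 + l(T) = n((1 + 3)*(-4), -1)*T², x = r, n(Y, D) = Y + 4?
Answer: -67/17 ≈ -3.9412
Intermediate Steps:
r = 1/17 ≈ 0.058824
n(Y, D) = 4 + Y
x = 1/17 ≈ 0.058824
l(T) = -2 - 12*T² (l(T) = -2 + (4 + (1 + 3)*(-4))*T² = -2 + (4 + 4*(-4))*T² = -2 + (4 - 16)*T² = -2 - 12*T²)
((l(-4) - 1*(-29)) + 98)*x = (((-2 - 12*(-4)²) - 1*(-29)) + 98)*(1/17) = (((-2 - 12*16) + 29) + 98)*(1/17) = (((-2 - 192) + 29) + 98)*(1/17) = ((-194 + 29) + 98)*(1/17) = (-165 + 98)*(1/17) = -67*1/17 = -67/17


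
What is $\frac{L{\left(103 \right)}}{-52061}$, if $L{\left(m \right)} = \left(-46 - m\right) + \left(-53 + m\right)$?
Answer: $\frac{99}{52061} \approx 0.0019016$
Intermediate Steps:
$L{\left(m \right)} = -99$
$\frac{L{\left(103 \right)}}{-52061} = - \frac{99}{-52061} = \left(-99\right) \left(- \frac{1}{52061}\right) = \frac{99}{52061}$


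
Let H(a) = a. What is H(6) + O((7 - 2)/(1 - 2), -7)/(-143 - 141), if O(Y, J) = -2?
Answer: 853/142 ≈ 6.0070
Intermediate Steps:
H(6) + O((7 - 2)/(1 - 2), -7)/(-143 - 141) = 6 - 2/(-143 - 141) = 6 - 2/(-284) = 6 - 2*(-1/284) = 6 + 1/142 = 853/142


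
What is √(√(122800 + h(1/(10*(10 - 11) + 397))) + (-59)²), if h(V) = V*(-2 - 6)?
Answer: √(57927321 + 258*√510878614)/129 ≈ 61.899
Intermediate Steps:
h(V) = -8*V (h(V) = V*(-8) = -8*V)
√(√(122800 + h(1/(10*(10 - 11) + 397))) + (-59)²) = √(√(122800 - 8/(10*(10 - 11) + 397)) + (-59)²) = √(√(122800 - 8/(10*(-1) + 397)) + 3481) = √(√(122800 - 8/(-10 + 397)) + 3481) = √(√(122800 - 8/387) + 3481) = √(√(47523592/387) + 3481) = √(2*√510878614/129 + 3481) = √(3481 + 2*√510878614/129)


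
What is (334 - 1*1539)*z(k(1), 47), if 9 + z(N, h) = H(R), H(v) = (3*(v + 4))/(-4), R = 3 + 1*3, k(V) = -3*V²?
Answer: 39765/2 ≈ 19883.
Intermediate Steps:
R = 6 (R = 3 + 3 = 6)
H(v) = -3 - 3*v/4 (H(v) = (3*(4 + v))*(-¼) = (12 + 3*v)*(-¼) = -3 - 3*v/4)
z(N, h) = -33/2 (z(N, h) = -9 + (-3 - ¾*6) = -9 + (-3 - 9/2) = -9 - 15/2 = -33/2)
(334 - 1*1539)*z(k(1), 47) = (334 - 1*1539)*(-33/2) = (334 - 1539)*(-33/2) = -1205*(-33/2) = 39765/2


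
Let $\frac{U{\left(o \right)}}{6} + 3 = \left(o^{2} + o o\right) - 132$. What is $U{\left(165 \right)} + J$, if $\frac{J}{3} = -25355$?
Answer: $249825$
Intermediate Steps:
$J = -76065$ ($J = 3 \left(-25355\right) = -76065$)
$U{\left(o \right)} = -810 + 12 o^{2}$ ($U{\left(o \right)} = -18 + 6 \left(\left(o^{2} + o o\right) - 132\right) = -18 + 6 \left(\left(o^{2} + o^{2}\right) - 132\right) = -18 + 6 \left(2 o^{2} - 132\right) = -18 + 6 \left(-132 + 2 o^{2}\right) = -18 + \left(-792 + 12 o^{2}\right) = -810 + 12 o^{2}$)
$U{\left(165 \right)} + J = \left(-810 + 12 \cdot 165^{2}\right) - 76065 = \left(-810 + 12 \cdot 27225\right) - 76065 = \left(-810 + 326700\right) - 76065 = 325890 - 76065 = 249825$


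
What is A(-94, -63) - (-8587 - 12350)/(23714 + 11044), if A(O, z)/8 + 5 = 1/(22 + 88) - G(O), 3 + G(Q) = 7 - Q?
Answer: -524647331/637230 ≈ -823.33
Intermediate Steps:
G(Q) = 4 - Q (G(Q) = -3 + (7 - Q) = 4 - Q)
A(O, z) = -3956/55 + 8*O (A(O, z) = -40 + 8*(1/(22 + 88) - (4 - O)) = -40 + 8*(1/110 + (-4 + O)) = -40 + 8*(-439/110 + O) = -40 + (-1756/55 + 8*O) = -3956/55 + 8*O)
A(-94, -63) - (-8587 - 12350)/(23714 + 11044) = (-3956/55 + 8*(-94)) - (-8587 - 12350)/(23714 + 11044) = (-3956/55 - 752) - (-20937)/34758 = -45316/55 - (-20937)/34758 = -45316/55 - 1*(-6979/11586) = -45316/55 + 6979/11586 = -524647331/637230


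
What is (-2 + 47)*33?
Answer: 1485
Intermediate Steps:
(-2 + 47)*33 = 45*33 = 1485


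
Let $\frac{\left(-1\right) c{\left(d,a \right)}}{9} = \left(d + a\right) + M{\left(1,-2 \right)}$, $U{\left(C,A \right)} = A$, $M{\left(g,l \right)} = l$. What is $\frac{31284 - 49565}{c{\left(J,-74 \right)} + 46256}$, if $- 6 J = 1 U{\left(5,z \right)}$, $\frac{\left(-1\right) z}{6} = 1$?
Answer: $- \frac{18281}{46931} \approx -0.38953$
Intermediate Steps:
$z = -6$ ($z = \left(-6\right) 1 = -6$)
$J = 1$ ($J = - \frac{1 \left(-6\right)}{6} = \left(- \frac{1}{6}\right) \left(-6\right) = 1$)
$c{\left(d,a \right)} = 18 - 9 a - 9 d$ ($c{\left(d,a \right)} = - 9 \left(\left(d + a\right) - 2\right) = - 9 \left(\left(a + d\right) - 2\right) = - 9 \left(-2 + a + d\right) = 18 - 9 a - 9 d$)
$\frac{31284 - 49565}{c{\left(J,-74 \right)} + 46256} = \frac{31284 - 49565}{\left(18 - -666 - 9\right) + 46256} = - \frac{18281}{\left(18 + 666 - 9\right) + 46256} = - \frac{18281}{675 + 46256} = - \frac{18281}{46931}$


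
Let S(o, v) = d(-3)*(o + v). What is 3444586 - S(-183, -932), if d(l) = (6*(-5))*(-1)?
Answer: 3478036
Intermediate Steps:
d(l) = 30 (d(l) = -30*(-1) = 30)
S(o, v) = 30*o + 30*v (S(o, v) = 30*(o + v) = 30*o + 30*v)
3444586 - S(-183, -932) = 3444586 - (30*(-183) + 30*(-932)) = 3444586 - (-5490 - 27960) = 3444586 - 1*(-33450) = 3444586 + 33450 = 3478036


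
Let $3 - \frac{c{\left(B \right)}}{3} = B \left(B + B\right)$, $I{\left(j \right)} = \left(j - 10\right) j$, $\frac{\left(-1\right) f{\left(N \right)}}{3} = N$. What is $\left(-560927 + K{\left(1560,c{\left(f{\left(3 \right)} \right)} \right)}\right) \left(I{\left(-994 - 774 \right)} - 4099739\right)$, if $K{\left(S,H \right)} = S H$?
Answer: $1247931618045$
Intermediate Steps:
$f{\left(N \right)} = - 3 N$
$I{\left(j \right)} = j \left(-10 + j\right)$ ($I{\left(j \right)} = \left(-10 + j\right) j = j \left(-10 + j\right)$)
$c{\left(B \right)} = 9 - 6 B^{2}$ ($c{\left(B \right)} = 9 - 3 B \left(B + B\right) = 9 - 3 B 2 B = 9 - 3 \cdot 2 B^{2} = 9 - 6 B^{2}$)
$K{\left(S,H \right)} = H S$
$\left(-560927 + K{\left(1560,c{\left(f{\left(3 \right)} \right)} \right)}\right) \left(I{\left(-994 - 774 \right)} - 4099739\right) = \left(-560927 + \left(9 - 6 \left(\left(-3\right) 3\right)^{2}\right) 1560\right) \left(\left(-994 - 774\right) \left(-10 - 1768\right) - 4099739\right) = \left(-560927 + \left(9 - 6 \left(-9\right)^{2}\right) 1560\right) \left(\left(-994 - 774\right) \left(-10 - 1768\right) - 4099739\right) = \left(-560927 + \left(9 - 486\right) 1560\right) \left(- 1768 \left(-10 - 1768\right) - 4099739\right) = \left(-560927 + \left(9 - 486\right) 1560\right) \left(\left(-1768\right) \left(-1778\right) - 4099739\right) = \left(-560927 - 744120\right) \left(3143504 - 4099739\right) = \left(-560927 - 744120\right) \left(-956235\right) = \left(-1305047\right) \left(-956235\right) = 1247931618045$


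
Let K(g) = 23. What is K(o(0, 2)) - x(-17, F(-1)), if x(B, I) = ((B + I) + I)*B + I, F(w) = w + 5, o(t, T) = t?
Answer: -134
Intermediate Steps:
F(w) = 5 + w
x(B, I) = I + B*(B + 2*I) (x(B, I) = (B + 2*I)*B + I = B*(B + 2*I) + I = I + B*(B + 2*I))
K(o(0, 2)) - x(-17, F(-1)) = 23 - ((5 - 1) + (-17)² + 2*(-17)*(5 - 1)) = 23 - (4 + 289 + 2*(-17)*4) = 23 - (4 + 289 - 136) = 23 - 1*157 = 23 - 157 = -134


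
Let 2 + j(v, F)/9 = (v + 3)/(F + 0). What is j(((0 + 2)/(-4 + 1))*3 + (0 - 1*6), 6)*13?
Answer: -663/2 ≈ -331.50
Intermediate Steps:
j(v, F) = -18 + 9*(3 + v)/F (j(v, F) = -18 + 9*((v + 3)/(F + 0)) = -18 + 9*((3 + v)/F) = -18 + 9*(3 + v)/F)
j(((0 + 2)/(-4 + 1))*3 + (0 - 1*6), 6)*13 = (9*(3 + (((0 + 2)/(-4 + 1))*3 + (0 - 1*6)) - 2*6)/6)*13 = (9*(⅙)*(3 + ((2/(-3))*3 + (0 - 6)) - 12))*13 = (9*(⅙)*(3 + ((2*(-⅓))*3 - 6) - 12))*13 = (9*(⅙)*(3 + (-⅔*3 - 6) - 12))*13 = (9*(⅙)*(3 + (-2 - 6) - 12))*13 = (9*(⅙)*(3 - 8 - 12))*13 = (9*(⅙)*(-17))*13 = -51/2*13 = -663/2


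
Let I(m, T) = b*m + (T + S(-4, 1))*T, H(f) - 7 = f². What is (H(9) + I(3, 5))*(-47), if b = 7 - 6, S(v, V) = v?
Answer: -4512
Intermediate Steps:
b = 1
H(f) = 7 + f²
I(m, T) = m + T*(-4 + T) (I(m, T) = 1*m + (T - 4)*T = m + (-4 + T)*T = m + T*(-4 + T))
(H(9) + I(3, 5))*(-47) = ((7 + 9²) + (3 + 5² - 4*5))*(-47) = ((7 + 81) + (3 + 25 - 20))*(-47) = (88 + 8)*(-47) = 96*(-47) = -4512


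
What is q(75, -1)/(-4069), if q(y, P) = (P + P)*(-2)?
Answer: -4/4069 ≈ -0.00098304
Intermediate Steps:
q(y, P) = -4*P (q(y, P) = (2*P)*(-2) = -4*P)
q(75, -1)/(-4069) = -4*(-1)/(-4069) = 4*(-1/4069) = -4/4069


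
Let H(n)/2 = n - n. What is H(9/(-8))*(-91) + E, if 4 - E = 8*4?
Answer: -28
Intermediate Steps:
E = -28 (E = 4 - 8*4 = 4 - 1*32 = 4 - 32 = -28)
H(n) = 0 (H(n) = 2*(n - n) = 2*0 = 0)
H(9/(-8))*(-91) + E = 0*(-91) - 28 = 0 - 28 = -28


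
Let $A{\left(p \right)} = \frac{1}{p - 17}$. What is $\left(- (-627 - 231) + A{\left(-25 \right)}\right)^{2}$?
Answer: $\frac{1298521225}{1764} \approx 7.3612 \cdot 10^{5}$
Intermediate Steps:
$A{\left(p \right)} = \frac{1}{-17 + p}$ ($A{\left(p \right)} = \frac{1}{p + \left(-19 + 2\right)} = \frac{1}{p - 17} = \frac{1}{-17 + p}$)
$\left(- (-627 - 231) + A{\left(-25 \right)}\right)^{2} = \left(- (-627 - 231) + \frac{1}{-17 - 25}\right)^{2} = \left(\left(-1\right) \left(-858\right) + \frac{1}{-42}\right)^{2} = \left(858 - \frac{1}{42}\right)^{2} = \left(\frac{36035}{42}\right)^{2} = \frac{1298521225}{1764}$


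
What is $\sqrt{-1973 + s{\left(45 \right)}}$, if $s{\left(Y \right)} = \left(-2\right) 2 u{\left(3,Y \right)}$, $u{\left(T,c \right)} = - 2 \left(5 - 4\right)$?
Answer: $i \sqrt{1965} \approx 44.328 i$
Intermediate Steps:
$u{\left(T,c \right)} = -2$ ($u{\left(T,c \right)} = \left(-2\right) 1 = -2$)
$s{\left(Y \right)} = 8$ ($s{\left(Y \right)} = \left(-2\right) 2 \left(-2\right) = \left(-4\right) \left(-2\right) = 8$)
$\sqrt{-1973 + s{\left(45 \right)}} = \sqrt{-1973 + 8} = \sqrt{-1965} = i \sqrt{1965}$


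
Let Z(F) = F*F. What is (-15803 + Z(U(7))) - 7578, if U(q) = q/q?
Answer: -23380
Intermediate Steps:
U(q) = 1
Z(F) = F²
(-15803 + Z(U(7))) - 7578 = (-15803 + 1²) - 7578 = (-15803 + 1) - 7578 = -15802 - 7578 = -23380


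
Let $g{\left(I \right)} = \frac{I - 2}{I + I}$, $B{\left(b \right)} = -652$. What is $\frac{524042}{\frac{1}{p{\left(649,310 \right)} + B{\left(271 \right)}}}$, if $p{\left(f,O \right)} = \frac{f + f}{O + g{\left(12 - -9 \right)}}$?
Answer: $- \frac{4413296768}{13} \approx -3.3948 \cdot 10^{8}$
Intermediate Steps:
$g{\left(I \right)} = \frac{-2 + I}{2 I}$
$p{\left(f,O \right)} = \frac{2 f}{\frac{19}{42} + O}$ ($p{\left(f,O \right)} = \frac{f + f}{O + \frac{-2 + \left(12 - -9\right)}{2 \left(12 - -9\right)}} = \frac{2 f}{O + \frac{-2 + \left(12 + 9\right)}{2 \left(12 + 9\right)}} = \frac{2 f}{O + \frac{-2 + 21}{2 \cdot 21}} = \frac{2 f}{O + \frac{1}{2} \cdot \frac{1}{21} \cdot 19} = \frac{2 f}{O + \frac{19}{42}} = \frac{2 f}{\frac{19}{42} + O}$)
$\frac{524042}{\frac{1}{p{\left(649,310 \right)} + B{\left(271 \right)}}} = \frac{524042}{\frac{1}{84 \cdot 649 \frac{1}{19 + 42 \cdot 310} - 652}} = \frac{524042}{\frac{1}{84 \cdot 649 \frac{1}{19 + 13020} - 652}} = \frac{524042}{\frac{1}{84 \cdot 649 \cdot \frac{1}{13039} - 652}} = \frac{524042}{\frac{1}{\frac{924}{221} - 652}} = \frac{524042}{\frac{1}{- \frac{143168}{221}}} = \frac{524042}{- \frac{221}{143168}} = 524042 \left(- \frac{143168}{221}\right) = - \frac{4413296768}{13}$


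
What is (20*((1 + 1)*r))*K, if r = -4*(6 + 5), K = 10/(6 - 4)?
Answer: -8800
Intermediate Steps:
K = 5 (K = 10/2 = (½)*10 = 5)
r = -44 (r = -4*11 = -44)
(20*((1 + 1)*r))*K = (20*((1 + 1)*(-44)))*5 = (20*(2*(-44)))*5 = (20*(-88))*5 = -1760*5 = -8800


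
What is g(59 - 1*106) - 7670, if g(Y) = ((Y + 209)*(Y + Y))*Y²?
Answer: -33646322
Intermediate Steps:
g(Y) = 2*Y³*(209 + Y) (g(Y) = ((209 + Y)*(2*Y))*Y² = (2*Y*(209 + Y))*Y² = 2*Y³*(209 + Y))
g(59 - 1*106) - 7670 = 2*(59 - 1*106)³*(209 + (59 - 1*106)) - 7670 = 2*(59 - 106)³*(209 + (59 - 106)) - 7670 = 2*(-47)³*(209 - 47) - 7670 = 2*(-103823)*162 - 7670 = -33638652 - 7670 = -33646322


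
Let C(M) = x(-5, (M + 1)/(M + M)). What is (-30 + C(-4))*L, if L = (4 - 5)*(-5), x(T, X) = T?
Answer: -175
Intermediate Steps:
C(M) = -5
L = 5 (L = -1*(-5) = 5)
(-30 + C(-4))*L = (-30 - 5)*5 = -35*5 = -175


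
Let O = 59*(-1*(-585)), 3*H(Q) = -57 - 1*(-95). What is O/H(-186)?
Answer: 103545/38 ≈ 2724.9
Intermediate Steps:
H(Q) = 38/3 (H(Q) = (-57 - 1*(-95))/3 = (-57 + 95)/3 = (⅓)*38 = 38/3)
O = 34515 (O = 59*585 = 34515)
O/H(-186) = 34515/(38/3) = 34515*(3/38) = 103545/38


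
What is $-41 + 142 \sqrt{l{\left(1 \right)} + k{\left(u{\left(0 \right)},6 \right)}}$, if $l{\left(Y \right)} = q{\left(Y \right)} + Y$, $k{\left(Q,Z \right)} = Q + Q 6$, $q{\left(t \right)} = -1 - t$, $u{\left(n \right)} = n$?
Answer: $-41 + 142 i \approx -41.0 + 142.0 i$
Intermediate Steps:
$k{\left(Q,Z \right)} = 7 Q$ ($k{\left(Q,Z \right)} = Q + 6 Q = 7 Q$)
$l{\left(Y \right)} = -1$ ($l{\left(Y \right)} = \left(-1 - Y\right) + Y = -1$)
$-41 + 142 \sqrt{l{\left(1 \right)} + k{\left(u{\left(0 \right)},6 \right)}} = -41 + 142 \sqrt{-1 + 7 \cdot 0} = -41 + 142 \sqrt{-1 + 0} = -41 + 142 \sqrt{-1} = -41 + 142 i$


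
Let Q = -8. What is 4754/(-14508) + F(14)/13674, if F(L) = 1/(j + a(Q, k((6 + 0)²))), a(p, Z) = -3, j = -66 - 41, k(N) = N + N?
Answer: -595891339/1818505260 ≈ -0.32768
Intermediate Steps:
k(N) = 2*N
j = -107
F(L) = -1/110 (F(L) = 1/(-107 - 3) = 1/(-110) = -1/110)
4754/(-14508) + F(14)/13674 = 4754/(-14508) - 1/110/13674 = 4754*(-1/14508) - 1/110*1/13674 = -2377/7254 - 1/1504140 = -595891339/1818505260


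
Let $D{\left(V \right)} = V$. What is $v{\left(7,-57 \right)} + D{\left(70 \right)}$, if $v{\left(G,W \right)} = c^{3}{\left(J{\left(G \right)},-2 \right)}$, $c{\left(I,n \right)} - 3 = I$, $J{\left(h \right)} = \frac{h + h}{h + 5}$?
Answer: $\frac{30745}{216} \approx 142.34$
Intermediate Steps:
$J{\left(h \right)} = \frac{2 h}{5 + h}$
$c{\left(I,n \right)} = 3 + I$
$v{\left(G,W \right)} = \left(3 + \frac{2 G}{5 + G}\right)^{3}$
$v{\left(7,-57 \right)} + D{\left(70 \right)} = \frac{125 \left(3 + 7\right)^{3}}{\left(5 + 7\right)^{3}} + 70 = \frac{125 \cdot 10^{3}}{1728} + 70 = 125 \cdot 1000 \cdot \frac{1}{1728} + 70 = \frac{15625}{216} + 70 = \frac{30745}{216}$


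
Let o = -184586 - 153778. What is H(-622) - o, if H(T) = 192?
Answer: 338556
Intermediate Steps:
o = -338364
H(-622) - o = 192 - 1*(-338364) = 192 + 338364 = 338556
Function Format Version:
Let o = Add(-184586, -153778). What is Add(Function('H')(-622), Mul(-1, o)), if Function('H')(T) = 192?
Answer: 338556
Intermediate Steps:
o = -338364
Add(Function('H')(-622), Mul(-1, o)) = Add(192, Mul(-1, -338364)) = Add(192, 338364) = 338556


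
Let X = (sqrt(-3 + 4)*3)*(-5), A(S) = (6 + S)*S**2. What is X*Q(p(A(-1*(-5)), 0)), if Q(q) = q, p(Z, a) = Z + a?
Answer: -4125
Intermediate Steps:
A(S) = S**2*(6 + S)
X = -15 (X = (sqrt(1)*3)*(-5) = (1*3)*(-5) = 3*(-5) = -15)
X*Q(p(A(-1*(-5)), 0)) = -15*((-1*(-5))**2*(6 - 1*(-5)) + 0) = -15*(5**2*(6 + 5) + 0) = -15*(25*11 + 0) = -15*(275 + 0) = -15*275 = -4125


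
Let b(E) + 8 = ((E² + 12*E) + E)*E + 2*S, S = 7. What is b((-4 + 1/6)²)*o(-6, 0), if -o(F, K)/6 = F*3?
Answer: 279281413/432 ≈ 6.4649e+5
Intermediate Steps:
o(F, K) = -18*F (o(F, K) = -6*F*3 = -18*F)
b(E) = 6 + E*(E² + 13*E) (b(E) = -8 + (((E² + 12*E) + E)*E + 2*7) = -8 + ((E² + 13*E)*E + 14) = -8 + (E*(E² + 13*E) + 14) = -8 + (14 + E*(E² + 13*E)) = 6 + E*(E² + 13*E))
b((-4 + 1/6)²)*o(-6, 0) = (6 + ((-4 + 1/6)²)³ + 13*((-4 + 1/6)²)²)*(-18*(-6)) = (6 + ((-4 + ⅙)²)³ + 13*((-4 + ⅙)²)²)*108 = (6 + ((-23/6)²)³ + 13*((-23/6)²)²)*108 = (6 + (529/36)³ + 13*(529/36)²)*108 = (6 + 148035889/46656 + 13*(279841/1296))*108 = (6 + 148035889/46656 + 3637933/1296)*108 = (279281413/46656)*108 = 279281413/432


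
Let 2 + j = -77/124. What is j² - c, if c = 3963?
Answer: -60829463/15376 ≈ -3956.1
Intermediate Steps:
j = -325/124 (j = -2 - 77/124 = -325/124 ≈ -2.6210)
j² - c = (-325/124)² - 1*3963 = 105625/15376 - 3963 = -60829463/15376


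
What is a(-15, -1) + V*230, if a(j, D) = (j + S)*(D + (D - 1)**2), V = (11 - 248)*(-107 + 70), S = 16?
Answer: 2016873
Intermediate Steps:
V = 8769 (V = -237*(-37) = 8769)
a(j, D) = (16 + j)*(D + (-1 + D)**2) (a(j, D) = (j + 16)*(D + (D - 1)**2) = (16 + j)*(D + (-1 + D)**2))
a(-15, -1) + V*230 = (16*(-1) + 16*(-1 - 1)**2 - 1*(-15) - 15*(-1 - 1)**2) + 8769*230 = (-16 + 16*(-2)**2 + 15 - 15*(-2)**2) + 2016870 = (-16 + 16*4 + 15 - 15*4) + 2016870 = (-16 + 64 + 15 - 60) + 2016870 = 3 + 2016870 = 2016873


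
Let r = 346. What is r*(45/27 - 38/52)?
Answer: 12629/39 ≈ 323.82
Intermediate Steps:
r*(45/27 - 38/52) = 346*(45/27 - 38/52) = 346*(45*(1/27) - 38*1/52) = 346*(5/3 - 19/26) = 346*(73/78) = 12629/39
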